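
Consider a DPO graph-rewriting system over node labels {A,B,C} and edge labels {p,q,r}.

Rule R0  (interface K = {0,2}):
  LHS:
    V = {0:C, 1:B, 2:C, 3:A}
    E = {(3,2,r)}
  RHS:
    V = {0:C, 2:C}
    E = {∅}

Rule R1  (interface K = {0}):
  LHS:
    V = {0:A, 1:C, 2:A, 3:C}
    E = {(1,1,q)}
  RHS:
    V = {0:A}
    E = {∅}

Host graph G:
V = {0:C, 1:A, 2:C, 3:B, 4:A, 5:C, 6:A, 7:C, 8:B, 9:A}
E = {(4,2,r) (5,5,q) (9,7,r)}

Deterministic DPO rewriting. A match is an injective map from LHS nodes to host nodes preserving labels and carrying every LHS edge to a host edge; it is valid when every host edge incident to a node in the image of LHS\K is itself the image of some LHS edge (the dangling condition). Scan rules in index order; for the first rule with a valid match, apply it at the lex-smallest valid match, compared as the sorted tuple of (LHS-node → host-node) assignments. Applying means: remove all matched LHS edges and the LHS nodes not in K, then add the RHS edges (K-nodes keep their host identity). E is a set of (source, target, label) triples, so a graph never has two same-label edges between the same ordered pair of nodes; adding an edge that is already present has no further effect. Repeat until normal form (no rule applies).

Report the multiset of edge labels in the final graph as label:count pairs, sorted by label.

Answer: (no edges)

Steps:
start.  V:10 E:3  edges: 4-r->2 5-q->5 9-r->7
1. fire R0 via {0↦0, 1↦3, 2↦2, 3↦4}  →  V:8 E:2  edges: 5-q->5 9-r->7
2. fire R0 via {0↦0, 1↦8, 2↦7, 3↦9}  →  V:6 E:1  edges: 5-q->5
3. fire R1 via {0↦1, 1↦5, 2↦6, 3↦0}  →  V:3 E:0  edges: ∅
halt: no rule applies after step 3
NF edges: []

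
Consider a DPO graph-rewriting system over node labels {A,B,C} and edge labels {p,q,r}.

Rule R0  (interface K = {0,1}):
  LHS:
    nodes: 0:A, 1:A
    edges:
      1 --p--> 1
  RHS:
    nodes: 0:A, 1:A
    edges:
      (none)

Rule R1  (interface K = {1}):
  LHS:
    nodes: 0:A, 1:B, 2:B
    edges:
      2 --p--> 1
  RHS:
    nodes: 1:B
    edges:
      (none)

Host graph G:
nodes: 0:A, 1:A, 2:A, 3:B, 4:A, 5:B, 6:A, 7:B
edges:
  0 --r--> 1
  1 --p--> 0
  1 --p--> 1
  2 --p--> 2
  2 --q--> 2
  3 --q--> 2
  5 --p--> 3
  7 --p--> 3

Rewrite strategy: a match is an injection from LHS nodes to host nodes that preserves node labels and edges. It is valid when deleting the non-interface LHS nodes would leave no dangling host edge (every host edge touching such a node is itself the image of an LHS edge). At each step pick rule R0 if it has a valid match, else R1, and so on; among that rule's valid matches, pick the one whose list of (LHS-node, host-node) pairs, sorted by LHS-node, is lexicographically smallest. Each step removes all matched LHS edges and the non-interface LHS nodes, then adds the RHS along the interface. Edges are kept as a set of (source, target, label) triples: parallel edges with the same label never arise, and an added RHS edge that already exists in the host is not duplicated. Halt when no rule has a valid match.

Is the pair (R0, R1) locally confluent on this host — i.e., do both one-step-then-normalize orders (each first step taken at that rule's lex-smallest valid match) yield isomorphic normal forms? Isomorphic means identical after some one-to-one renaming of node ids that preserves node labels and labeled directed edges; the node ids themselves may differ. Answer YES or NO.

branch R0-first: apply at {0↦0, 1↦1} → |E|=7, then 3 more step(s) → NF |V|=4 |E|=4 V={0:A, 1:A, 2:A, 3:B} E=0-r->1 1-p->0 2-q->2 3-q->2
branch R1-first: apply at {0↦4, 1↦3, 2↦5} → |E|=7, then 3 more step(s) → NF |V|=4 |E|=4 V={0:A, 1:A, 2:A, 3:B} E=0-r->1 1-p->0 2-q->2 3-q->2
graphs isomorphic (equal up to label-preserving node renaming)

Answer: YES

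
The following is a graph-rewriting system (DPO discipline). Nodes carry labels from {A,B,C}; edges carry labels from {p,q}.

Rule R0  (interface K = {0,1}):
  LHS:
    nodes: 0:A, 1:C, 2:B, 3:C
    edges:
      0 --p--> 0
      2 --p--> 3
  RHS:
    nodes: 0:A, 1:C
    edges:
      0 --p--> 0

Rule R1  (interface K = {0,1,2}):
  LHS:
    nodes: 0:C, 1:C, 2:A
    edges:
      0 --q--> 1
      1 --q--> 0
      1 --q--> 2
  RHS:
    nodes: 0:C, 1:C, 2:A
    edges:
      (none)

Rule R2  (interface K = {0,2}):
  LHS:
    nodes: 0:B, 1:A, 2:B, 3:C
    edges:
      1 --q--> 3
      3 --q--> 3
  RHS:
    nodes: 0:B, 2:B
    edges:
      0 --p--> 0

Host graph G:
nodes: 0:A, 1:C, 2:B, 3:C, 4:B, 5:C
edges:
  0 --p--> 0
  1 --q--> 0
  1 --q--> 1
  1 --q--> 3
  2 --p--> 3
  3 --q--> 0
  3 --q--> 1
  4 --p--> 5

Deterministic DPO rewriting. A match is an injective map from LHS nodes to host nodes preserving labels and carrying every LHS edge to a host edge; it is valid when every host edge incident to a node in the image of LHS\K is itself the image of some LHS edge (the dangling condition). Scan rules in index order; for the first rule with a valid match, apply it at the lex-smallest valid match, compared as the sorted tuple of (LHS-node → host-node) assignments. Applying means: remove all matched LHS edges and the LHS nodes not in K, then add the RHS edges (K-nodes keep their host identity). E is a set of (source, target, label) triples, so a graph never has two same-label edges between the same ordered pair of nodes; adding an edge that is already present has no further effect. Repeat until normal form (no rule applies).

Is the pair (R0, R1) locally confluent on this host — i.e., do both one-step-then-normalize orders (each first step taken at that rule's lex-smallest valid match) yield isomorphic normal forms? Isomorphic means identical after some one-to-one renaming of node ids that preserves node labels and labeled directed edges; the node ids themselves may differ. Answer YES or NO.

branch R0-first: apply at {0↦0, 1↦1, 2↦4, 3↦5} → |E|=7, then 2 more step(s) → NF |V|=2 |E|=3 V={0:A, 1:C} E=0-p->0 1-q->0 1-q->1
branch R1-first: apply at {0↦1, 1↦3, 2↦0} → |E|=5, then 2 more step(s) → NF |V|=2 |E|=3 V={0:A, 1:C} E=0-p->0 1-q->0 1-q->1
graphs isomorphic (equal up to label-preserving node renaming)

Answer: YES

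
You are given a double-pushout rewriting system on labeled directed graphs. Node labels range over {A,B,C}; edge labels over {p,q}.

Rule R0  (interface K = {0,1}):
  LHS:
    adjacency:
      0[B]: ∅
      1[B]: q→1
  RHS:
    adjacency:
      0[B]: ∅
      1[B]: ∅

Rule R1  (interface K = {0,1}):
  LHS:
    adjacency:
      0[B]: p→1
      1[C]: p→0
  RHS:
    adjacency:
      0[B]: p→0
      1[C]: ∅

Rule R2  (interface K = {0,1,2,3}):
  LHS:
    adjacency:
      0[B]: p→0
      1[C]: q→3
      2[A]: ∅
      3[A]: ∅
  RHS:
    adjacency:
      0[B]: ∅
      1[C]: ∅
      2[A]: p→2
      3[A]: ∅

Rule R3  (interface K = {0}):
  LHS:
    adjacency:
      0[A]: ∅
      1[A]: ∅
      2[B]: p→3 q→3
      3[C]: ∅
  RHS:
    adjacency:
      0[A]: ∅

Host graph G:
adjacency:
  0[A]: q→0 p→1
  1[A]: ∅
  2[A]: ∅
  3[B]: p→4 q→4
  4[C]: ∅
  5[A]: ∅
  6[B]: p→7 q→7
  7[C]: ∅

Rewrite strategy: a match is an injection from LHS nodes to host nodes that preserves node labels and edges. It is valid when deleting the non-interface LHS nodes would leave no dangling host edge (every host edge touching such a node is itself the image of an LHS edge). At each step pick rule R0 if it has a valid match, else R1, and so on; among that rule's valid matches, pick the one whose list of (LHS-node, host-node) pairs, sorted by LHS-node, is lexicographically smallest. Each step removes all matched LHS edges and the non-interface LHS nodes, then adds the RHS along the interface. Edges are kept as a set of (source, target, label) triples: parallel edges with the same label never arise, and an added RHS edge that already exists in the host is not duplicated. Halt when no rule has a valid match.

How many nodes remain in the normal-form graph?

start.  V:8 E:6  edges: 0-q->0 0-p->1 3-p->4 3-q->4 6-p->7 6-q->7
1. fire R3 via {0↦0, 1↦2, 2↦3, 3↦4}  →  V:5 E:4  edges: 0-q->0 0-p->1 6-p->7 6-q->7
2. fire R3 via {0↦0, 1↦5, 2↦6, 3↦7}  →  V:2 E:2  edges: 0-q->0 0-p->1
normal form: no rule applies after step 2
NF nodes: {0:A, 1:A}

Answer: 2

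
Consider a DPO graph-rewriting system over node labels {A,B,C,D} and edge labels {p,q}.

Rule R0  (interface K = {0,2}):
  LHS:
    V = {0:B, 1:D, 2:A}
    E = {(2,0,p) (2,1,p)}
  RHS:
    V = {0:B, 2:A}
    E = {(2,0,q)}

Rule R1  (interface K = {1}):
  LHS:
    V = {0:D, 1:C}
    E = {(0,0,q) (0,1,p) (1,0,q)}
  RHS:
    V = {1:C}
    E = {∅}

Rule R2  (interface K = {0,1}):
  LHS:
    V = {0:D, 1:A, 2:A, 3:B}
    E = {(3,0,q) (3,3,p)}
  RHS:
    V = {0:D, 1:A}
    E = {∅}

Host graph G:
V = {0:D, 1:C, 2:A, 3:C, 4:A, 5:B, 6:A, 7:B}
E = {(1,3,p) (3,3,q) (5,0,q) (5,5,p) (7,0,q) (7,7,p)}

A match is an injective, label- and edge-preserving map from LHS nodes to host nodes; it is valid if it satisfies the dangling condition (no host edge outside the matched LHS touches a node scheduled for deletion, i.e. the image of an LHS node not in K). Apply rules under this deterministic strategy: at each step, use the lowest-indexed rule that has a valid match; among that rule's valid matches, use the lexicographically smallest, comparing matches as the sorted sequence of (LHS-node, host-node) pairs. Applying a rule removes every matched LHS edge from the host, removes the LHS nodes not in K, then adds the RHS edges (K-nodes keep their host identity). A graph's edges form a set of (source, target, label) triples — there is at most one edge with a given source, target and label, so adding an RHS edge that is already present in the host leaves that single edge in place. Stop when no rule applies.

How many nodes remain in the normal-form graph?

start.  V:8 E:6  edges: 1-p->3 3-q->3 5-q->0 5-p->5 7-q->0 7-p->7
1. fire R2 via {0↦0, 1↦2, 2↦4, 3↦5}  →  V:6 E:4  edges: 1-p->3 3-q->3 7-q->0 7-p->7
2. fire R2 via {0↦0, 1↦2, 2↦6, 3↦7}  →  V:4 E:2  edges: 1-p->3 3-q->3
final graph: no rule applies after step 2
NF nodes: {0:D, 1:C, 2:A, 3:C}

Answer: 4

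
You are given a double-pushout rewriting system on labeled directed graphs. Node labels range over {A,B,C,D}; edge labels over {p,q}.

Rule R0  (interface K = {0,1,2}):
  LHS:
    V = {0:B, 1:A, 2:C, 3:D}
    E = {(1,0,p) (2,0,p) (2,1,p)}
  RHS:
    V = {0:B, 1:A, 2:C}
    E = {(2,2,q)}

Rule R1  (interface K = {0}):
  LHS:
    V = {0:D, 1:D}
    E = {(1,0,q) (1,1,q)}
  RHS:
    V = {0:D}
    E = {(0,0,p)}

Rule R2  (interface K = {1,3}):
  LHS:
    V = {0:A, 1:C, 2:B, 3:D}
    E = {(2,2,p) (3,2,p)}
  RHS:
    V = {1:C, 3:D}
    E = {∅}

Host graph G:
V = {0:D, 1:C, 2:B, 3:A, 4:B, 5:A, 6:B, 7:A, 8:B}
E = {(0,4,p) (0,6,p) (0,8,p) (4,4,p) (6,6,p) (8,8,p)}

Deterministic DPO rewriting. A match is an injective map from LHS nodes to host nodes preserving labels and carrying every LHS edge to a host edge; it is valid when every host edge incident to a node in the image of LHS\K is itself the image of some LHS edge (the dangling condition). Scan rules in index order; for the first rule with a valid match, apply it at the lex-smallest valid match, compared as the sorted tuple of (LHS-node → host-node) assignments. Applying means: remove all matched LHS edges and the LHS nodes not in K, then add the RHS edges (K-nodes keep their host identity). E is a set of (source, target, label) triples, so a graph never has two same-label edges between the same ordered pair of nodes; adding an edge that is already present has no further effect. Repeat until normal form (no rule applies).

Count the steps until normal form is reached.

Answer: 3

Rewrite trace:
[0] host  ⇒  9 nodes, 6 edges  {0-p->4 0-p->6 0-p->8 4-p->4 6-p->6 8-p->8}
[1] R2 @ {0↦3, 1↦1, 2↦4, 3↦0}  ⇒  7 nodes, 4 edges  {0-p->6 0-p->8 6-p->6 8-p->8}
[2] R2 @ {0↦5, 1↦1, 2↦6, 3↦0}  ⇒  5 nodes, 2 edges  {0-p->8 8-p->8}
[3] R2 @ {0↦7, 1↦1, 2↦8, 3↦0}  ⇒  3 nodes, 0 edges  {∅}
halt: no rule applies after step 3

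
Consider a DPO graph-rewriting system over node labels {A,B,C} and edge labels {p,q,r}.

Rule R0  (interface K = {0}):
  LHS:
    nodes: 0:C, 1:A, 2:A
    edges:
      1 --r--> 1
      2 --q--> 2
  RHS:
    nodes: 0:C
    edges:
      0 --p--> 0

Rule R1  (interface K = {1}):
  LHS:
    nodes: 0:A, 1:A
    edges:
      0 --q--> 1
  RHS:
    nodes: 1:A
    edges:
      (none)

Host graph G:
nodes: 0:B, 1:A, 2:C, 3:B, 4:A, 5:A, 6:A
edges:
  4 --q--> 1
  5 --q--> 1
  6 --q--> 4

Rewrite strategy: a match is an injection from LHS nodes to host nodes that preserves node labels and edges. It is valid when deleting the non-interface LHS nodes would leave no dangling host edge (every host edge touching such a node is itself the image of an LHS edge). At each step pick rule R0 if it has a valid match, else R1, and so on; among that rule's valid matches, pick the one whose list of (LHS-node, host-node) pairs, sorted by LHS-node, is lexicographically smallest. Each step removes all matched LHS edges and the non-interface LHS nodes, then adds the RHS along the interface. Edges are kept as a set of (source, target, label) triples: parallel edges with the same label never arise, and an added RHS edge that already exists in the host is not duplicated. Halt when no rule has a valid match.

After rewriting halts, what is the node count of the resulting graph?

initial: |V|=7 |E|=3  E = 4-q->1 5-q->1 6-q->4
step 1: apply R1 at {0↦5, 1↦1}  → |V|=6 |E|=2  E = 4-q->1 6-q->4
step 2: apply R1 at {0↦6, 1↦4}  → |V|=5 |E|=1  E = 4-q->1
step 3: apply R1 at {0↦4, 1↦1}  → |V|=4 |E|=0  E = ∅
normal form: no rule applies after step 3
NF nodes: {0:B, 1:A, 2:C, 3:B}

Answer: 4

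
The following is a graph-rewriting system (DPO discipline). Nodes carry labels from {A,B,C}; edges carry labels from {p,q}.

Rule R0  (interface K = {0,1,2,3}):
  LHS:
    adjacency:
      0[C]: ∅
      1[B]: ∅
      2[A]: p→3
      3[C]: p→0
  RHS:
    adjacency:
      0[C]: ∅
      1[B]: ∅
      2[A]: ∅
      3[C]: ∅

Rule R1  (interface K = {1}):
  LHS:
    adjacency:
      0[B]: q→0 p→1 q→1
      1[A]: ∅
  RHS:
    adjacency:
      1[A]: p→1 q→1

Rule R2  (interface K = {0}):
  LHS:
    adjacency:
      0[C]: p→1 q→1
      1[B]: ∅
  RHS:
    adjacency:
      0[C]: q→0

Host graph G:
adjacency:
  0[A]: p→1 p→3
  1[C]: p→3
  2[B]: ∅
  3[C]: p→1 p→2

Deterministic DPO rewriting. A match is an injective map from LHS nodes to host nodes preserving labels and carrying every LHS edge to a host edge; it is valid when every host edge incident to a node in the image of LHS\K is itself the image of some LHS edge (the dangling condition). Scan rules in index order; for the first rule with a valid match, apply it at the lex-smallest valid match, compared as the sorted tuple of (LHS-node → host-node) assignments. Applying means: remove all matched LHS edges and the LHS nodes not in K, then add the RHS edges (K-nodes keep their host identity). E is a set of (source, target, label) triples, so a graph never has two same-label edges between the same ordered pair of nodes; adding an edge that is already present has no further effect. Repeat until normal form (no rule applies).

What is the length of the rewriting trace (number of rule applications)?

initial: |V|=4 |E|=5  E = 0-p->1 0-p->3 1-p->3 3-p->1 3-p->2
step 1: apply R0 at {0↦1, 1↦2, 2↦0, 3↦3}  → |V|=4 |E|=3  E = 0-p->1 1-p->3 3-p->2
step 2: apply R0 at {0↦3, 1↦2, 2↦0, 3↦1}  → |V|=4 |E|=1  E = 3-p->2
final graph: no rule applies after step 2

Answer: 2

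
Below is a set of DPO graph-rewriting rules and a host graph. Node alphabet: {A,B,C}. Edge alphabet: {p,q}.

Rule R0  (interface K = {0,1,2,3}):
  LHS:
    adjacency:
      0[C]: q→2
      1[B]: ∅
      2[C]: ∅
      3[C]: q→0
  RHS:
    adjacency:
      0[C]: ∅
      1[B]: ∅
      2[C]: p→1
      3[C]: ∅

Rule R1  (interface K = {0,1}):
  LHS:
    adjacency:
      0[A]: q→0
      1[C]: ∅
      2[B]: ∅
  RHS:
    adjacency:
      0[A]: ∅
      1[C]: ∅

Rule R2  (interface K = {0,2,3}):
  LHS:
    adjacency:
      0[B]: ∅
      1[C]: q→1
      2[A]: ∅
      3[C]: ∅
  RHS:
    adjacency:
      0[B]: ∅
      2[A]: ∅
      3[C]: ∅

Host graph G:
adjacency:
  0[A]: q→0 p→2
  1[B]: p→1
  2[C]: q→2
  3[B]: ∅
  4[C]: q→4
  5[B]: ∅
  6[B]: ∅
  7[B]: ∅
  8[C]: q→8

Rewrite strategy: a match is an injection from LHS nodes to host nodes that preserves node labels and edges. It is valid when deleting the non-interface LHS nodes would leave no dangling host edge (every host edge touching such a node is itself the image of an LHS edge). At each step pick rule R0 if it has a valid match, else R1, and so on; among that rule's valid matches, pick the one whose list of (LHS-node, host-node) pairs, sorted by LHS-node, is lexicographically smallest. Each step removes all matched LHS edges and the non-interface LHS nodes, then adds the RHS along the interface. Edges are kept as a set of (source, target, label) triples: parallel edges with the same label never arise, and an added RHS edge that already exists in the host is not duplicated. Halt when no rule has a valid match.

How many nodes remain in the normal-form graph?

[0] host  ⇒  9 nodes, 6 edges  {0-q->0 0-p->2 1-p->1 2-q->2 4-q->4 8-q->8}
[1] R1 @ {0↦0, 1↦2, 2↦3}  ⇒  8 nodes, 5 edges  {0-p->2 1-p->1 2-q->2 4-q->4 8-q->8}
[2] R2 @ {0↦1, 1↦4, 2↦0, 3↦2}  ⇒  7 nodes, 4 edges  {0-p->2 1-p->1 2-q->2 8-q->8}
[3] R2 @ {0↦1, 1↦8, 2↦0, 3↦2}  ⇒  6 nodes, 3 edges  {0-p->2 1-p->1 2-q->2}
final graph: no rule applies after step 3
NF nodes: {0:A, 1:B, 2:C, 5:B, 6:B, 7:B}

Answer: 6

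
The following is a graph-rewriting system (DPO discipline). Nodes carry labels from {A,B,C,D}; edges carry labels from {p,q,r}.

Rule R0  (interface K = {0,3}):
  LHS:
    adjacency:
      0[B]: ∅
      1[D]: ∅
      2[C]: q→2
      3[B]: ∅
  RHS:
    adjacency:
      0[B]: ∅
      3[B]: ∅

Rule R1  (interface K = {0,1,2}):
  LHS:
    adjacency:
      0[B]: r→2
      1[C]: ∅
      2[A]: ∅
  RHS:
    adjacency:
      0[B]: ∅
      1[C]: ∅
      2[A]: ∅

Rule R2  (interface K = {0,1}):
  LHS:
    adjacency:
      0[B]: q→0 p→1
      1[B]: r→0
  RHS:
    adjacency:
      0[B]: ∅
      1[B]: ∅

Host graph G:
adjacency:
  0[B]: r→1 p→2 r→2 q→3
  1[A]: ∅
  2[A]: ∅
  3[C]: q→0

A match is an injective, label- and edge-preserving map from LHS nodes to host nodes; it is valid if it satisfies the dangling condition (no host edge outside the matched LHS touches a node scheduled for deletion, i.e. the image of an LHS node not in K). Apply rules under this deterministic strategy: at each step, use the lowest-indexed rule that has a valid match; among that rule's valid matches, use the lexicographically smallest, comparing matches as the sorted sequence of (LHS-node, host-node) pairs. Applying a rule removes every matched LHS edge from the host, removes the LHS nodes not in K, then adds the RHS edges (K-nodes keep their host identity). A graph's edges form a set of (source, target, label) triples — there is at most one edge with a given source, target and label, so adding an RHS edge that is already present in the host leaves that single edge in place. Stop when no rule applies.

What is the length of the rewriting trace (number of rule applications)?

start.  V:4 E:5  edges: 0-r->1 0-p->2 0-r->2 0-q->3 3-q->0
1. fire R1 via {0↦0, 1↦3, 2↦1}  →  V:4 E:4  edges: 0-p->2 0-r->2 0-q->3 3-q->0
2. fire R1 via {0↦0, 1↦3, 2↦2}  →  V:4 E:3  edges: 0-p->2 0-q->3 3-q->0
final graph: no rule applies after step 2

Answer: 2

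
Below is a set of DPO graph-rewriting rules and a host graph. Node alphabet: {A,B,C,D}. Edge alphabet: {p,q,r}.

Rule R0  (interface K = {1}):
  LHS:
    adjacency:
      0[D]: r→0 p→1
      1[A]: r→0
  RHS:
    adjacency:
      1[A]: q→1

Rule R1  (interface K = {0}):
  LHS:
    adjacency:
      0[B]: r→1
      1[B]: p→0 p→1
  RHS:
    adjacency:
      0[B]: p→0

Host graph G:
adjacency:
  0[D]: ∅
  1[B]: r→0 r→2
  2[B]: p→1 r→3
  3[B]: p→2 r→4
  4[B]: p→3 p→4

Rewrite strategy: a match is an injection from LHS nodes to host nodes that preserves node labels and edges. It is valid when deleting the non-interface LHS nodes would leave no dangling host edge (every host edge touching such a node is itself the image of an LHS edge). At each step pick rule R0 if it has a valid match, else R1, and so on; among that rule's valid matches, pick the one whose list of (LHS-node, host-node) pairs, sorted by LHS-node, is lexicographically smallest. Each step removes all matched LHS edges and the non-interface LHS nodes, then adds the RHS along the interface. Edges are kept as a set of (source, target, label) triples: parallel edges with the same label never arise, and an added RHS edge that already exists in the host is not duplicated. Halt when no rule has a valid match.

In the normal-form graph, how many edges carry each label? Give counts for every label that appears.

[0] host  ⇒  5 nodes, 8 edges  {1-r->0 1-r->2 2-p->1 2-r->3 3-p->2 3-r->4 4-p->3 4-p->4}
[1] R1 @ {0↦3, 1↦4}  ⇒  4 nodes, 6 edges  {1-r->0 1-r->2 2-p->1 2-r->3 3-p->2 3-p->3}
[2] R1 @ {0↦2, 1↦3}  ⇒  3 nodes, 4 edges  {1-r->0 1-r->2 2-p->1 2-p->2}
[3] R1 @ {0↦1, 1↦2}  ⇒  2 nodes, 2 edges  {1-r->0 1-p->1}
final graph: no rule applies after step 3
NF edges: [(1, 0, 'r'), (1, 1, 'p')]

Answer: p:1 r:1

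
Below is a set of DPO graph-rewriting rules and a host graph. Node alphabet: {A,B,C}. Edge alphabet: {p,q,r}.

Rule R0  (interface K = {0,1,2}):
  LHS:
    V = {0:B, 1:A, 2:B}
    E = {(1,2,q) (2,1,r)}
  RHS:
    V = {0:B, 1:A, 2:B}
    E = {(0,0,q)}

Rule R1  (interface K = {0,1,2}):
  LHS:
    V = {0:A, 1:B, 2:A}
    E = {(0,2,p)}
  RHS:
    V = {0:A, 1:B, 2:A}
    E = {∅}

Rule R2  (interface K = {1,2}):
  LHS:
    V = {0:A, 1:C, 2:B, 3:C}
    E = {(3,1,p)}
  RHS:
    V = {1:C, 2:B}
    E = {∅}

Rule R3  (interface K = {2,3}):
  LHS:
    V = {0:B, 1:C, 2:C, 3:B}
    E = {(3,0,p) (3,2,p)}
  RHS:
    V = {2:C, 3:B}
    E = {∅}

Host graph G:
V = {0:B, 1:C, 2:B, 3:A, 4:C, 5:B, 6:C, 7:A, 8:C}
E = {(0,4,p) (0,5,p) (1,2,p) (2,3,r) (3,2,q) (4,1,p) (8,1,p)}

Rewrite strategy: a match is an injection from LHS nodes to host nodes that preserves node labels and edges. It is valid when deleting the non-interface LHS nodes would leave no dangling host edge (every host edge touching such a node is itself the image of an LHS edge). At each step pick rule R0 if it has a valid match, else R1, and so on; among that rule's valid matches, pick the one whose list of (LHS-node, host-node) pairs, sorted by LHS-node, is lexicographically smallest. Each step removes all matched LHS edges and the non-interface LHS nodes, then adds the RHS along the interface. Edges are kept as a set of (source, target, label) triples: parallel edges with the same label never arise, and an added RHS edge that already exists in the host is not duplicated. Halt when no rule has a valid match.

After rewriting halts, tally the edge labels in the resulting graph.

start.  V:9 E:7  edges: 0-p->4 0-p->5 1-p->2 2-r->3 3-q->2 4-p->1 8-p->1
1. fire R0 via {0↦0, 1↦3, 2↦2}  →  V:9 E:6  edges: 0-q->0 0-p->4 0-p->5 1-p->2 4-p->1 8-p->1
2. fire R2 via {0↦3, 1↦1, 2↦0, 3↦8}  →  V:7 E:5  edges: 0-q->0 0-p->4 0-p->5 1-p->2 4-p->1
3. fire R3 via {0↦5, 1↦6, 2↦4, 3↦0}  →  V:5 E:3  edges: 0-q->0 1-p->2 4-p->1
4. fire R2 via {0↦7, 1↦1, 2↦0, 3↦4}  →  V:3 E:2  edges: 0-q->0 1-p->2
final graph: no rule applies after step 4
NF edges: [(0, 0, 'q'), (1, 2, 'p')]

Answer: p:1 q:1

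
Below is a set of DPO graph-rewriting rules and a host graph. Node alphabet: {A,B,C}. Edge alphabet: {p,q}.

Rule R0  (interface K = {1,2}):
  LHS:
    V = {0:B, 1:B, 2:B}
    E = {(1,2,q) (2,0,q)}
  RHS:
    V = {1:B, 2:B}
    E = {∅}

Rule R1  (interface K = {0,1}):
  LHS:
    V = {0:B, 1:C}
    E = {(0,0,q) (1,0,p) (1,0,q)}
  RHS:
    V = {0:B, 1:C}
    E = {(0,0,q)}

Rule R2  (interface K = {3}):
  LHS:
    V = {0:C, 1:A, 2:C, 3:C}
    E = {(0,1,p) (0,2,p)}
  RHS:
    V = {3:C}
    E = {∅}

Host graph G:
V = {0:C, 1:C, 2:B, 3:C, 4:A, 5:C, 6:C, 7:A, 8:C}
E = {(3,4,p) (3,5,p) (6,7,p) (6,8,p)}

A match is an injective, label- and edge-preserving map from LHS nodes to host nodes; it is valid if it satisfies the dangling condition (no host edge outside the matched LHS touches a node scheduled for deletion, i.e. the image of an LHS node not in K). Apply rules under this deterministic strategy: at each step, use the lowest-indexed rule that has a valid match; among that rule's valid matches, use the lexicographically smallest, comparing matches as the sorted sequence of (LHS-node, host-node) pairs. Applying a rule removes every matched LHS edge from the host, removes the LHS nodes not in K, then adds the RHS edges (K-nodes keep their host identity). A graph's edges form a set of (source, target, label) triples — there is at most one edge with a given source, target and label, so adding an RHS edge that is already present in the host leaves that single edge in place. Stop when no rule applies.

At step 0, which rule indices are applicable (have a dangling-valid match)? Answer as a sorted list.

Answer: [R2]

Steps:
R0: no valid match — LHS pattern not found
R1: no valid match — LHS pattern not found
R2: 8 valid matches — {0↦3, 1↦4, 2↦5, 3↦0}, {0↦3, 1↦4, 2↦5, 3↦1}, {0↦3, 1↦4, 2↦5, 3↦6} (+5 more)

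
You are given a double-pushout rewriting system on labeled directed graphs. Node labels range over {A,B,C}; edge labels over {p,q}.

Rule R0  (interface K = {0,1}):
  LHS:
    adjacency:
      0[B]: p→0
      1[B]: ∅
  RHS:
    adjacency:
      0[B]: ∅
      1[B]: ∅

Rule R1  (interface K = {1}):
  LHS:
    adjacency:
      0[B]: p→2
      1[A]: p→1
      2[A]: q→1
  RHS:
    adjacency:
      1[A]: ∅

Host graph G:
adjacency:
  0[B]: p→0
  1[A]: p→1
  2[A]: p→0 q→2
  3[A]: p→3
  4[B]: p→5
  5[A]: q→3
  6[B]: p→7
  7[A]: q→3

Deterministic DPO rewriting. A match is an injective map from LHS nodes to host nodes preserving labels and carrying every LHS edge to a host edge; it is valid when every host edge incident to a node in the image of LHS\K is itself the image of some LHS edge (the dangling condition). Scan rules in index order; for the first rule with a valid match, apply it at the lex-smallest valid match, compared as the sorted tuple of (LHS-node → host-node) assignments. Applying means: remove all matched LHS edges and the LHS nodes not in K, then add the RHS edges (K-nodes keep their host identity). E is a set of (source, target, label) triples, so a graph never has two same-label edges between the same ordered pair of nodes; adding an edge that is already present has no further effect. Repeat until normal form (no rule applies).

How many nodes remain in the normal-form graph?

start.  V:8 E:9  edges: 0-p->0 1-p->1 2-p->0 2-q->2 3-p->3 4-p->5 5-q->3 6-p->7 7-q->3
1. fire R0 via {0↦0, 1↦4}  →  V:8 E:8  edges: 1-p->1 2-p->0 2-q->2 3-p->3 4-p->5 5-q->3 6-p->7 7-q->3
2. fire R1 via {0↦4, 1↦3, 2↦5}  →  V:6 E:5  edges: 1-p->1 2-p->0 2-q->2 6-p->7 7-q->3
halt: no rule applies after step 2
NF nodes: {0:B, 1:A, 2:A, 3:A, 6:B, 7:A}

Answer: 6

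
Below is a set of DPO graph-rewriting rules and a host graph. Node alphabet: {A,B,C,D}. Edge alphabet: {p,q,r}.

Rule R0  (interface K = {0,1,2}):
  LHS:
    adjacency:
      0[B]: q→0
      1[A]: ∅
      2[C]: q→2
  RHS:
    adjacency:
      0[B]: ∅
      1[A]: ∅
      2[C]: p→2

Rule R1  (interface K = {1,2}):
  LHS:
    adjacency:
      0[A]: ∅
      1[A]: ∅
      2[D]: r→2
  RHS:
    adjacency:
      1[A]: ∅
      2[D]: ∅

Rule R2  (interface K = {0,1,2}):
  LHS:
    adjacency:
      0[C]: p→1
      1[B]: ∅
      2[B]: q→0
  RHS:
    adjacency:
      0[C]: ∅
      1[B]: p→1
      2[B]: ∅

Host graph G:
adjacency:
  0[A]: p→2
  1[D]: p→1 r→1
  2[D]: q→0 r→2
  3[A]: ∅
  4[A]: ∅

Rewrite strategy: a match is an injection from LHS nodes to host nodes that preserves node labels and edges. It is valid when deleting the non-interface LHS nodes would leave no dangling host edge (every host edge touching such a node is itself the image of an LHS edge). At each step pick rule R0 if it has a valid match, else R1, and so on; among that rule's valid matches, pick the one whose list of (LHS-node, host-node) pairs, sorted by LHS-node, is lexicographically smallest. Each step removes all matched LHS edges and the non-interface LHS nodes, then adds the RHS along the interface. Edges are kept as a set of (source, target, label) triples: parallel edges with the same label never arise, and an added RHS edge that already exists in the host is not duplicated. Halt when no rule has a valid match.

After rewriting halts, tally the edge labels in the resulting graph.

[0] host  ⇒  5 nodes, 5 edges  {0-p->2 1-p->1 1-r->1 2-q->0 2-r->2}
[1] R1 @ {0↦3, 1↦0, 2↦1}  ⇒  4 nodes, 4 edges  {0-p->2 1-p->1 2-q->0 2-r->2}
[2] R1 @ {0↦4, 1↦0, 2↦2}  ⇒  3 nodes, 3 edges  {0-p->2 1-p->1 2-q->0}
halt: no rule applies after step 2
NF edges: [(0, 2, 'p'), (1, 1, 'p'), (2, 0, 'q')]

Answer: p:2 q:1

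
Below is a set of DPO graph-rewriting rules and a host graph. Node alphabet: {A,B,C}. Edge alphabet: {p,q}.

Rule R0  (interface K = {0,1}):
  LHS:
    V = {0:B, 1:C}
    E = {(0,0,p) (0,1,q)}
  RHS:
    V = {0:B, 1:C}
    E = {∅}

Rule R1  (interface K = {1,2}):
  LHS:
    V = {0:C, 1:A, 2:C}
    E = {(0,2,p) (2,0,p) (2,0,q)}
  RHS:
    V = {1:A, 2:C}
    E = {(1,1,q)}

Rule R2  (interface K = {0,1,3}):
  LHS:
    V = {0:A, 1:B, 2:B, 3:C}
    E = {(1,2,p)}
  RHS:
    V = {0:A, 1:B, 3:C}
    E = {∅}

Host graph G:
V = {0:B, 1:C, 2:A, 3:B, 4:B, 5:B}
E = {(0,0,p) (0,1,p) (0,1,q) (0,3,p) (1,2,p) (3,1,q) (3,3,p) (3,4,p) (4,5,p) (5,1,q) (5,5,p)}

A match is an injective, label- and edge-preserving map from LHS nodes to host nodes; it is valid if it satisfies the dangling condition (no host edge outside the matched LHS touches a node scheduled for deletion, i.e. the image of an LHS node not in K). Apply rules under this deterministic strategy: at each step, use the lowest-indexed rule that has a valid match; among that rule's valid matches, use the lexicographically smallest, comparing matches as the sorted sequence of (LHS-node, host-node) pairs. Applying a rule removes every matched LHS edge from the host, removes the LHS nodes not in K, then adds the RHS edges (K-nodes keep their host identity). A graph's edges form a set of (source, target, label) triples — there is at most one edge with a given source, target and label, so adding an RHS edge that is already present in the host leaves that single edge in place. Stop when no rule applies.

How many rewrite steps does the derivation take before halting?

start.  V:6 E:11  edges: 0-p->0 0-p->1 0-q->1 0-p->3 1-p->2 3-q->1 3-p->3 3-p->4 4-p->5 5-q->1 5-p->5
1. fire R0 via {0↦0, 1↦1}  →  V:6 E:9  edges: 0-p->1 0-p->3 1-p->2 3-q->1 3-p->3 3-p->4 4-p->5 5-q->1 5-p->5
2. fire R0 via {0↦3, 1↦1}  →  V:6 E:7  edges: 0-p->1 0-p->3 1-p->2 3-p->4 4-p->5 5-q->1 5-p->5
3. fire R0 via {0↦5, 1↦1}  →  V:6 E:5  edges: 0-p->1 0-p->3 1-p->2 3-p->4 4-p->5
4. fire R2 via {0↦2, 1↦4, 2↦5, 3↦1}  →  V:5 E:4  edges: 0-p->1 0-p->3 1-p->2 3-p->4
5. fire R2 via {0↦2, 1↦3, 2↦4, 3↦1}  →  V:4 E:3  edges: 0-p->1 0-p->3 1-p->2
6. fire R2 via {0↦2, 1↦0, 2↦3, 3↦1}  →  V:3 E:2  edges: 0-p->1 1-p->2
normal form: no rule applies after step 6

Answer: 6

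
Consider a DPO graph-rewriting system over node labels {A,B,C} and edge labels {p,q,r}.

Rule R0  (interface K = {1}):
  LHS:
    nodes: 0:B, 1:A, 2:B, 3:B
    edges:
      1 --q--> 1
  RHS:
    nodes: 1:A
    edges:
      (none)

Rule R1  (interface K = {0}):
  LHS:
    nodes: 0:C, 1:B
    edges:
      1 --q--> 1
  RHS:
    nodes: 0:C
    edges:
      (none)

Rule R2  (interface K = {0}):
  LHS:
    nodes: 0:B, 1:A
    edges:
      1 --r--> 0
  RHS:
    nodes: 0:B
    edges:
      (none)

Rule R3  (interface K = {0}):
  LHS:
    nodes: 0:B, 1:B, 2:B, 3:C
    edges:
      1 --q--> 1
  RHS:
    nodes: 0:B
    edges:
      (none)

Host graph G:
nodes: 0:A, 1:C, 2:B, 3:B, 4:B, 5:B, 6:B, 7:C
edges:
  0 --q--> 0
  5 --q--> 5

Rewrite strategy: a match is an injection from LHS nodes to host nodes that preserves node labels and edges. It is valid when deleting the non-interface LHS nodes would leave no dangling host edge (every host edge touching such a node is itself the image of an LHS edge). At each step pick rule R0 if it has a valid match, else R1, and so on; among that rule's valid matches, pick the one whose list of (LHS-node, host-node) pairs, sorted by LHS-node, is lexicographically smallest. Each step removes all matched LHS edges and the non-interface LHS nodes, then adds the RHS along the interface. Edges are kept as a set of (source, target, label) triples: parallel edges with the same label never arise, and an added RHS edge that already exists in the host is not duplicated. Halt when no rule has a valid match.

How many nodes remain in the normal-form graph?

Answer: 4

Rewrite trace:
[0] host  ⇒  8 nodes, 2 edges  {0-q->0 5-q->5}
[1] R0 @ {0↦2, 1↦0, 2↦3, 3↦4}  ⇒  5 nodes, 1 edges  {5-q->5}
[2] R1 @ {0↦1, 1↦5}  ⇒  4 nodes, 0 edges  {∅}
final graph: no rule applies after step 2
NF nodes: {0:A, 1:C, 6:B, 7:C}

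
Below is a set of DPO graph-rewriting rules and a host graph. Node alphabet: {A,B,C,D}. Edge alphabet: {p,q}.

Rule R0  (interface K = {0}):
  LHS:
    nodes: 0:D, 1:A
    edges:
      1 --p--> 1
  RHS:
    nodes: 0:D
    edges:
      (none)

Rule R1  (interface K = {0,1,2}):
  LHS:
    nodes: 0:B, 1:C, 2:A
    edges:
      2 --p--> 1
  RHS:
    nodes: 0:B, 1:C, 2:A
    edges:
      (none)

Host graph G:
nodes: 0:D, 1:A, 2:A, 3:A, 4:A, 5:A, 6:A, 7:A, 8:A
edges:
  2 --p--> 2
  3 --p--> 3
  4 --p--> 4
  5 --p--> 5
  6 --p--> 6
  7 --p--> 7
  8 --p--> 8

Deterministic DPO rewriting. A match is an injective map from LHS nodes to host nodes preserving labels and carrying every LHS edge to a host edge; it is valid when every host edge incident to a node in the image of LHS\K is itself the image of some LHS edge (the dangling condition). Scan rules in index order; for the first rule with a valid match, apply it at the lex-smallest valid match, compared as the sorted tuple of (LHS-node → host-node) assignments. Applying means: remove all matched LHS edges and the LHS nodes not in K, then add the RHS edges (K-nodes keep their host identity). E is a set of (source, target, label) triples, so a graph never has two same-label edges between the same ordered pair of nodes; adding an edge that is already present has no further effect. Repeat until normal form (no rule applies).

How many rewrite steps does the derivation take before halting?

Answer: 7

Rewrite trace:
[0] host  ⇒  9 nodes, 7 edges  {2-p->2 3-p->3 4-p->4 5-p->5 6-p->6 7-p->7 8-p->8}
[1] R0 @ {0↦0, 1↦2}  ⇒  8 nodes, 6 edges  {3-p->3 4-p->4 5-p->5 6-p->6 7-p->7 8-p->8}
[2] R0 @ {0↦0, 1↦3}  ⇒  7 nodes, 5 edges  {4-p->4 5-p->5 6-p->6 7-p->7 8-p->8}
[3] R0 @ {0↦0, 1↦4}  ⇒  6 nodes, 4 edges  {5-p->5 6-p->6 7-p->7 8-p->8}
[4] R0 @ {0↦0, 1↦5}  ⇒  5 nodes, 3 edges  {6-p->6 7-p->7 8-p->8}
[5] R0 @ {0↦0, 1↦6}  ⇒  4 nodes, 2 edges  {7-p->7 8-p->8}
[6] R0 @ {0↦0, 1↦7}  ⇒  3 nodes, 1 edges  {8-p->8}
[7] R0 @ {0↦0, 1↦8}  ⇒  2 nodes, 0 edges  {∅}
normal form: no rule applies after step 7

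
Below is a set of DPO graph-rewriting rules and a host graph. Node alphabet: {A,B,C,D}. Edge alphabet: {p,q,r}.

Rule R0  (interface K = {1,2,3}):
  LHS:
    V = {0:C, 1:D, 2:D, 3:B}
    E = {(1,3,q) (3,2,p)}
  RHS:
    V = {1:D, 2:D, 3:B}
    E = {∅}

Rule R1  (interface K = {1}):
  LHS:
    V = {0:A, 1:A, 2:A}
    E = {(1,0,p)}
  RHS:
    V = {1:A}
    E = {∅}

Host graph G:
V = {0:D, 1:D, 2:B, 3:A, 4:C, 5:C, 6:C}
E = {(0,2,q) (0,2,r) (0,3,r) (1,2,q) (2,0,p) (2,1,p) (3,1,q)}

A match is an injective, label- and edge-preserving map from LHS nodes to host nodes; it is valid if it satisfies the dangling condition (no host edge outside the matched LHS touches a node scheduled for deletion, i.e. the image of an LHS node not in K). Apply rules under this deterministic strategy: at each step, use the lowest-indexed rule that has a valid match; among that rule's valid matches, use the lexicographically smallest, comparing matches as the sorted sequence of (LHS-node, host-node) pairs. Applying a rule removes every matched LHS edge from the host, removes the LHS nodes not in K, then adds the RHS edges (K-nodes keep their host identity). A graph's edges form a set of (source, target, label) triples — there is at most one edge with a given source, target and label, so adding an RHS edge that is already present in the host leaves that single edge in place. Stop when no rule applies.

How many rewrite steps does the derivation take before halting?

initial: |V|=7 |E|=7  E = 0-q->2 0-r->2 0-r->3 1-q->2 2-p->0 2-p->1 3-q->1
step 1: apply R0 at {0↦4, 1↦0, 2↦1, 3↦2}  → |V|=6 |E|=5  E = 0-r->2 0-r->3 1-q->2 2-p->0 3-q->1
step 2: apply R0 at {0↦5, 1↦1, 2↦0, 3↦2}  → |V|=5 |E|=3  E = 0-r->2 0-r->3 3-q->1
halt: no rule applies after step 2

Answer: 2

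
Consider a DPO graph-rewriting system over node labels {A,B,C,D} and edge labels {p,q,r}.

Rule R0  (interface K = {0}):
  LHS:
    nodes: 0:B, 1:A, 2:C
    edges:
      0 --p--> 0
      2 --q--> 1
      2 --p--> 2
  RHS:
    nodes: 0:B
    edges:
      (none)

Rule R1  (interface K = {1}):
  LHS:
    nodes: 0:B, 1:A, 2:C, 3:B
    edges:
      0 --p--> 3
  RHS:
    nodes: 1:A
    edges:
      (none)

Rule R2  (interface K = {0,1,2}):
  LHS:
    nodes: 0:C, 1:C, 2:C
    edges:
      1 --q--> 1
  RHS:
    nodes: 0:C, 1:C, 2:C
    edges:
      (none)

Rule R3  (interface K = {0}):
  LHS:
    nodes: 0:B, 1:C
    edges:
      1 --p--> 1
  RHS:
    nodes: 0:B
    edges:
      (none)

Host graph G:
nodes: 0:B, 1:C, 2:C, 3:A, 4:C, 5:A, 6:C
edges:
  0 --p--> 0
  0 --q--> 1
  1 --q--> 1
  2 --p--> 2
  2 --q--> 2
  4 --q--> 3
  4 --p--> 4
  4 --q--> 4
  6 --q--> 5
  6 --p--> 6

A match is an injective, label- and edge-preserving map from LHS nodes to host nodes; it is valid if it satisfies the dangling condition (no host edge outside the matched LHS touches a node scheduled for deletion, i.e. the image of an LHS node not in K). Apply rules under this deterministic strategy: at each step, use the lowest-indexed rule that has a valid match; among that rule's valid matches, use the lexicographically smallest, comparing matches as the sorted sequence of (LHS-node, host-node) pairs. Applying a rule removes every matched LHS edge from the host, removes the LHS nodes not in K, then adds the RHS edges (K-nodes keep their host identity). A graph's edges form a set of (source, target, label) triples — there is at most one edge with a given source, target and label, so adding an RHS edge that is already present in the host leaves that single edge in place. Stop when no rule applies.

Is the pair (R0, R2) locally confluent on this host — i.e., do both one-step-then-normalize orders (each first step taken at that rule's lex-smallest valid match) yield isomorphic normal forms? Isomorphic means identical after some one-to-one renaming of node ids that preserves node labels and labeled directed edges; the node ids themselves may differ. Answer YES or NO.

branch R0-first: apply at {0↦0, 1↦5, 2↦6} → |E|=7, then 4 more step(s) → NF |V|=4 |E|=3 V={0:B, 1:C, 3:A, 4:C} E=0-q->1 4-q->3 4-p->4
branch R2-first: apply at {0↦1, 1↦2, 2↦4} → |E|=9, then 4 more step(s) → NF |V|=4 |E|=3 V={0:B, 1:C, 3:A, 4:C} E=0-q->1 4-q->3 4-p->4
graphs isomorphic (equal up to label-preserving node renaming)

Answer: YES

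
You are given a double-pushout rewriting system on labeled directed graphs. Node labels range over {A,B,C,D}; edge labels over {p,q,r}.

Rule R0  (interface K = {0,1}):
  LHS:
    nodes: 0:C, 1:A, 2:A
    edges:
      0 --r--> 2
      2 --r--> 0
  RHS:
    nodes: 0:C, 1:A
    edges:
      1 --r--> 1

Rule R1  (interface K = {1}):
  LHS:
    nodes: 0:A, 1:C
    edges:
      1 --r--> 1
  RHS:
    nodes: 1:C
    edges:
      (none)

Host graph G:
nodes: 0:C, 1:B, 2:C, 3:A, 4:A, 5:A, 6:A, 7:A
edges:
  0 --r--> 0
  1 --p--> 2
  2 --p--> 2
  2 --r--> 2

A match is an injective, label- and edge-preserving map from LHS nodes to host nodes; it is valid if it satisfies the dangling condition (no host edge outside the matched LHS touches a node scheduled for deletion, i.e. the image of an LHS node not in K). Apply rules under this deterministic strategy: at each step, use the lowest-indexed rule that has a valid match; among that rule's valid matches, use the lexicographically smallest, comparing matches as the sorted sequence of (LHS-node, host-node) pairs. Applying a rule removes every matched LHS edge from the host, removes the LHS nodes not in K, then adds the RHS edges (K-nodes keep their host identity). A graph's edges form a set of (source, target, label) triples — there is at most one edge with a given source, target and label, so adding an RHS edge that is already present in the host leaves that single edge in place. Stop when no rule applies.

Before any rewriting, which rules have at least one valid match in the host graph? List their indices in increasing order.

Answer: [R1]

Steps:
R0: no valid match — LHS pattern not found
R1: 10 valid matches — {0↦3, 1↦0}, {0↦3, 1↦2}, {0↦4, 1↦0} (+7 more)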